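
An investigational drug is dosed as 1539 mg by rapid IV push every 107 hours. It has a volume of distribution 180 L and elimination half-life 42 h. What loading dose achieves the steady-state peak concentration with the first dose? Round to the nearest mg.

1857 mg

f = (1/2)^(107/42) ≈ 0.171037; accumulation ratio R = 1/(1−f) ≈ 1.20633.
Loading dose to hit Cmax,ss on first dose: D_load = D_maint·R ≈ 1539 × 1.20633 ≈ 1856.54 mg.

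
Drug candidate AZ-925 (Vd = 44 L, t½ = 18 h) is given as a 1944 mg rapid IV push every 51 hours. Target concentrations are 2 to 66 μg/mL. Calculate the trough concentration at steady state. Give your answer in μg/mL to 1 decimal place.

7.2 μg/mL

τ/t½ = 51/18 ≈ 2.8333, so fraction remaining f = (1/2)^(51/18) ≈ 0.1403.
Each bolus raises the concentration by D/Vd = 1944/44 ≈ 44.182 μg/mL.
Steady-state trough Cmin,ss = C₀·f/(1−f) ≈ 44.182 × 0.1403/0.8597 ≈ 7.210 μg/mL.
Trough 7.2 μg/mL vs MEC 2 μg/mL: adequate.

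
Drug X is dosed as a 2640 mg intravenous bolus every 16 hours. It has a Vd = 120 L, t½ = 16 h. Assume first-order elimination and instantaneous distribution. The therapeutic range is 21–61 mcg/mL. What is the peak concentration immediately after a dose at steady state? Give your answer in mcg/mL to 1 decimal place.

The dosing interval is 1 half-life, so f = 2^(−1) = 0.5.
Accumulation ratio R = 1/(1 − f) = 1/0.5 = 2/1.
Single-dose peak C₀ = D/Vd = 2640/120 = 22 mcg/mL.
Steady-state peak Cmax,ss = C₀·R = 22 × 2/1 ≈ 44.000 mcg/mL.
Peak 44.0 mcg/mL vs MTC 61 mcg/mL: below toxic threshold.

44.0 mcg/mL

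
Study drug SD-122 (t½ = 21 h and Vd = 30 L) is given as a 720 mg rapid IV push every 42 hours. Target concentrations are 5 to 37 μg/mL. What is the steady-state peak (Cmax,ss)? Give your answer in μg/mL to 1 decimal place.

The dosing interval is 2 half-lives, so f = 2^(−2) = 0.25.
Accumulation ratio R = 1/(1 − f) = 1/0.75 = 4/3.
Single-dose peak C₀ = D/Vd = 720/30 = 24 μg/mL.
Steady-state peak Cmax,ss = C₀·R = 24 × 4/3 ≈ 32.000 μg/mL.
Peak 32.0 μg/mL vs MTC 37 μg/mL: below toxic threshold.

32.0 μg/mL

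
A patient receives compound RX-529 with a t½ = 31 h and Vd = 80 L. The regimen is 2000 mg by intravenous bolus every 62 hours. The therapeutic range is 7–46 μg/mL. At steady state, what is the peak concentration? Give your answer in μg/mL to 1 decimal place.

τ = 62 h = 2 half-lives, so f = (1/2)^2 = 0.25.
Accumulation ratio R = 1/(1 − f) = 1/0.75 = 4/3.
Single-dose peak C₀ = D/Vd = 2000/80 = 25 μg/mL.
Steady-state peak Cmax,ss = C₀·R = 25 × 4/3 ≈ 33.333 μg/mL.
Peak 33.3 μg/mL vs MTC 46 μg/mL: below toxic threshold.

33.3 μg/mL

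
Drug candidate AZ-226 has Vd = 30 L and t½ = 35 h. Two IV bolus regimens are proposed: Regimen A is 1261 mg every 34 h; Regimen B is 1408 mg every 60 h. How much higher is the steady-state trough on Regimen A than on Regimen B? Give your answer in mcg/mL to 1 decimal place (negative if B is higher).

23.2 mcg/mL

Regimen A: f = (1/2)^(34/35) ≈ 0.5100; Cmin,ss = (1261/30)·f/(1−f) ≈ 43.749 mcg/mL.
Regimen B: f = (1/2)^(60/35) ≈ 0.3048; Cmin,ss = (1408/30)·f/(1−f) ≈ 20.577 mcg/mL.
Difference ≈ 43.749 − 20.577 ≈ 23.172 mcg/mL.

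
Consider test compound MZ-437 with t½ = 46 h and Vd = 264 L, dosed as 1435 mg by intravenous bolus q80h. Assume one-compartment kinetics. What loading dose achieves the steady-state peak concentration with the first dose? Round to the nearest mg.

2049 mg

f = (1/2)^(80/46) ≈ 0.299550; accumulation ratio R = 1/(1−f) ≈ 1.42765.
Loading dose to hit Cmax,ss on first dose: D_load = D_maint·R ≈ 1435 × 1.42765 ≈ 2048.68 mg.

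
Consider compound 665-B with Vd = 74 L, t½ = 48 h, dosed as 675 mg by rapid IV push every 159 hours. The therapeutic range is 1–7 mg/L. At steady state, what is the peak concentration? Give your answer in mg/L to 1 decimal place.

Over one 159-h interval, 159/48 ≈ 3.3125 half-lives elapse, leaving f ≈ 0.1007 of each dose.
Accumulation ratio R = 1/(1 − f) ≈ 1/0.8993 ≈ 1.1120.
Each bolus raises the concentration by D/Vd = 675/74 ≈ 9.122 mg/L.
Steady-state peak Cmax,ss = C₀·R ≈ 9.122 × 1.1120 ≈ 10.144 mg/L.
Peak 10.1 mg/L vs MTC 7 mg/L: exceeds toxic threshold.

10.1 mg/L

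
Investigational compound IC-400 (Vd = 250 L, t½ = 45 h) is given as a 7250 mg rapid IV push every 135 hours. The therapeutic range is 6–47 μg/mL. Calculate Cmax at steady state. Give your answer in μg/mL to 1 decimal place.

τ = 135 h = 3 half-lives, so f = (1/2)^3 = 0.125.
Accumulation ratio R = 1/(1 − f) = 1/0.875 = 8/7.
Single-dose peak C₀ = D/Vd = 7250/250 = 29 μg/mL.
Steady-state peak Cmax,ss = C₀·R = 29 × 8/7 ≈ 33.143 μg/mL.
Peak 33.1 μg/mL vs MTC 47 μg/mL: below toxic threshold.

33.1 μg/mL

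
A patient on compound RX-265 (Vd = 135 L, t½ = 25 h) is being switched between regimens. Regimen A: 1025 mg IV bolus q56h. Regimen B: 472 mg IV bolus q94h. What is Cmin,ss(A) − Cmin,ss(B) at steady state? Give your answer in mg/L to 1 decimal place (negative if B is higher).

Regimen A: f = (1/2)^(56/25) ≈ 0.2117; Cmin,ss = (1025/135)·f/(1−f) ≈ 2.039 mg/L.
Regimen B: f = (1/2)^(94/25) ≈ 0.0738; Cmin,ss = (472/135)·f/(1−f) ≈ 0.279 mg/L.
Difference ≈ 2.039 − 0.279 ≈ 1.760 mg/L.

1.8 mg/L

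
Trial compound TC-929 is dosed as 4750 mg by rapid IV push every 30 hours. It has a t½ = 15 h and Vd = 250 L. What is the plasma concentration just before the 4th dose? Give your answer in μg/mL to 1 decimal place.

f = (1/2)^(τ/t½) = (1/2)^(30/15) ≈ 0.2500.
C₀ = D/Vd = 4750/250 ≈ 19.000 μg/mL.
Before the 4th dose, 3 doses have been given. Superposition: Cmin = C₀·(f + f² + … + f^3).
≈ 19.000 × (0.2500 + 0.0625 + 0.0156) ≈ 19.000 × 0.3281 ≈ 6.234 μg/mL.

6.2 μg/mL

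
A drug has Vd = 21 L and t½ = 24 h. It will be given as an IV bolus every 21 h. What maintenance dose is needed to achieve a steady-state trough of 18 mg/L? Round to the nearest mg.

τ/t½ = 21/24 ≈ 0.875, so f = (1/2)^(21/24) ≈ 0.545254.
Cmin,ss = (D/Vd)·f/(1−f), so D = Cmin,ss·Vd·(1−f)/f.
D = 18 × 21 × (1−f)/f ≈ 18 × 21 × 0.83401 ≈ 315.26 mg.

315 mg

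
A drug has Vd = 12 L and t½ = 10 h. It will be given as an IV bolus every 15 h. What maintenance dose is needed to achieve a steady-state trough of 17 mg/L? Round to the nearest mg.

τ/t½ = 15/10 ≈ 1.5, so f = (1/2)^(15/10) ≈ 0.353553.
Cmin,ss = (D/Vd)·f/(1−f), so D = Cmin,ss·Vd·(1−f)/f.
D = 17 × 12 × (1−f)/f ≈ 17 × 12 × 1.82843 ≈ 373.00 mg.

373 mg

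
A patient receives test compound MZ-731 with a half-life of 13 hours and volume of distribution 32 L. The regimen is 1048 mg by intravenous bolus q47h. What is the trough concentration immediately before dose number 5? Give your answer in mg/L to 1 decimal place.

f = (1/2)^(τ/t½) = (1/2)^(47/13) ≈ 0.0816.
C₀ = D/Vd = 1048/32 ≈ 32.750 mg/L.
Before the 5th dose, 4 doses have been given. Superposition: Cmin = C₀·(f + f² + … + f^4).
≈ 32.750 × (0.0816 + 0.0067 + 0.0005 + 0.0000) ≈ 32.750 × 0.0888 ≈ 2.908 mg/L.

2.9 mg/L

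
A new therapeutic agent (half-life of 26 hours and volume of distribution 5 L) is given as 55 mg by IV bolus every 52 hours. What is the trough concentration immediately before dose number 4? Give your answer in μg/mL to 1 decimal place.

f = (1/2)^(τ/t½) = (1/2)^(52/26) ≈ 0.2500.
C₀ = D/Vd = 55/5 ≈ 11.000 μg/mL.
Before the 4th dose, 3 doses have been given. Superposition: Cmin = C₀·(f + f² + … + f^3).
≈ 11.000 × (0.2500 + 0.0625 + 0.0156) ≈ 11.000 × 0.3281 ≈ 3.609 μg/mL.

3.6 μg/mL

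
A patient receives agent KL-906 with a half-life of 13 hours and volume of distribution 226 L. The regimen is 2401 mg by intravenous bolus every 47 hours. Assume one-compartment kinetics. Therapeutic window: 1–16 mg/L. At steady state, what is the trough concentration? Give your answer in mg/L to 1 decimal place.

0.9 mg/L

Over one 47-h interval, 47/13 ≈ 3.6154 half-lives elapse, leaving f ≈ 0.0816 of each dose.
Single-dose peak C₀ = D/Vd = 2401/226 ≈ 10.624 mg/L.
Steady-state trough Cmin,ss = C₀·f/(1−f) ≈ 10.624 × 0.0816/0.9184 ≈ 0.944 mg/L.
Trough 0.9 mg/L vs MEC 1 mg/L: subtherapeutic.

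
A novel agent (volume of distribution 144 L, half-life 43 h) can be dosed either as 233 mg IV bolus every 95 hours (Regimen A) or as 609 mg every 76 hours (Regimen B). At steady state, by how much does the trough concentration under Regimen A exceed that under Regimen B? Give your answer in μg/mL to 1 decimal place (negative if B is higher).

-1.3 μg/mL

Regimen A: f = (1/2)^(95/43) ≈ 0.2162; Cmin,ss = (233/144)·f/(1−f) ≈ 0.446 μg/mL.
Regimen B: f = (1/2)^(76/43) ≈ 0.2937; Cmin,ss = (609/144)·f/(1−f) ≈ 1.759 μg/mL.
Difference ≈ 0.446 − 1.759 ≈ -1.313 μg/mL.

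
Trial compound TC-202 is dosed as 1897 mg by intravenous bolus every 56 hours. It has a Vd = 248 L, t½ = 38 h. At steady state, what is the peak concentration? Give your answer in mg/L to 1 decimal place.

τ/t½ = 56/38 ≈ 1.4737, so fraction remaining f = (1/2)^(56/38) ≈ 0.3601.
At steady state, accumulation factor R = 1/(1 − e^(−kτ)) ≈ 1.5627.
Each bolus raises the concentration by D/Vd = 1897/248 ≈ 7.649 mg/L.
Cmax,ss = C₀/(1 − f) ≈ 7.649/0.6399 ≈ 11.953 mg/L.

12.0 mg/L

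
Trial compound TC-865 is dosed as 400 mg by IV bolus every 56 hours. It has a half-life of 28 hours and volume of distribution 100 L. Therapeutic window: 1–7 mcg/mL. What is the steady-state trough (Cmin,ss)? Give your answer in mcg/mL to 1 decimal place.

1.3 mcg/mL

τ = 56 h = 2 half-lives, so f = (1/2)^2 = 0.25.
At steady state, R = 1/(1 − 0.25) = 4/3.
Single-dose peak C₀ = D/Vd = 400/100 = 4 mcg/mL.
Steady-state peak Cmax,ss = C₀·R = 4 × 4/3 ≈ 5.333 mcg/mL.
Steady-state trough Cmin,ss = Cmax,ss·f ≈ 5.333 × 0.25 ≈ 1.333 mcg/mL.
Trough 1.3 mcg/mL vs MEC 1 mcg/mL: adequate.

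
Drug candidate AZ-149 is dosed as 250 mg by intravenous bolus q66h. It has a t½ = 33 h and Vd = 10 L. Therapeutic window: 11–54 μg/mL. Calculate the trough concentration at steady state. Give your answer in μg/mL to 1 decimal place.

The dosing interval is 2 half-lives, so f = 2^(−2) = 0.25.
Accumulation ratio R = 1/(1 − f) = 1/0.75 = 4/3.
Single-dose peak C₀ = D/Vd = 250/10 = 25 μg/mL.
Steady-state peak Cmax,ss = C₀·R = 25 × 4/3 ≈ 33.333 μg/mL.
Steady-state trough Cmin,ss = Cmax,ss·f ≈ 33.333 × 0.25 ≈ 8.333 μg/mL.
Trough 8.3 μg/mL vs MEC 11 μg/mL: subtherapeutic.

8.3 μg/mL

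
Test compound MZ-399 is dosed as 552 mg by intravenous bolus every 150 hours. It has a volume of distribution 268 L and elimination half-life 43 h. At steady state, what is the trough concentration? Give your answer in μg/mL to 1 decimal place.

0.2 μg/mL

Over one 150-h interval, 150/43 ≈ 3.4884 half-lives elapse, leaving f ≈ 0.0891 of each dose.
Accumulation ratio R = 1/(1 − f) ≈ 1/0.9109 ≈ 1.0978.
Each bolus raises the concentration by D/Vd = 552/268 ≈ 2.060 μg/mL.
Cmax,ss = C₀/(1 − f) ≈ 2.060/0.9109 ≈ 2.261 μg/mL.
One interval later, Cmin,ss = Cmax,ss·e^(−kτ) ≈ 2.261 × 0.0891 ≈ 0.201 μg/mL.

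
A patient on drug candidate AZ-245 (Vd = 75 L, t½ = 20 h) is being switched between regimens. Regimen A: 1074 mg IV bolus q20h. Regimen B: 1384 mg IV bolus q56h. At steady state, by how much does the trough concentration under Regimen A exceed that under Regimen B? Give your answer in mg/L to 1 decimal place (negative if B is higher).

Regimen A: f = (1/2)^(20/20) ≈ 0.5000; Cmin,ss = (1074/75)·f/(1−f) ≈ 14.320 mg/L.
Regimen B: f = (1/2)^(56/20) ≈ 0.1436; Cmin,ss = (1384/75)·f/(1−f) ≈ 3.094 mg/L.
Difference ≈ 14.320 − 3.094 ≈ 11.226 mg/L.

11.2 mg/L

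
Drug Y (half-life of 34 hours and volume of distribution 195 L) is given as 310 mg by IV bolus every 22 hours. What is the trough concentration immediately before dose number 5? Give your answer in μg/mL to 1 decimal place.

f = (1/2)^(τ/t½) = (1/2)^(22/34) ≈ 0.6386.
C₀ = D/Vd = 310/195 ≈ 1.590 μg/mL.
Before the 5th dose, 4 doses have been given. Superposition: Cmin = C₀·(f + f² + … + f^4).
≈ 1.590 × (0.6386 + 0.4078 + 0.2604 + 0.1663) ≈ 1.590 × 1.4731 ≈ 2.342 μg/mL.

2.3 μg/mL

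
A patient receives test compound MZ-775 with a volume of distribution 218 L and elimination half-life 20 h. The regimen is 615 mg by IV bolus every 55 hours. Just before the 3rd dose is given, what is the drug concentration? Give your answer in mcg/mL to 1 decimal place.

0.5 mcg/mL

f = (1/2)^(τ/t½) = (1/2)^(55/20) ≈ 0.1487.
C₀ = D/Vd = 615/218 ≈ 2.821 mcg/mL.
Before the 3rd dose, 2 doses have been given. Superposition: Cmin = C₀·(f + f²).
≈ 2.821 × (0.1487 + 0.0221) ≈ 2.821 × 0.1708 ≈ 0.482 mcg/mL.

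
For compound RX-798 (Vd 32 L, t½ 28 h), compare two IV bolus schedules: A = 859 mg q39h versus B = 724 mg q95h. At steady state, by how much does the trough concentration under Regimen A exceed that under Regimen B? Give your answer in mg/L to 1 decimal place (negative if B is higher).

Regimen A: f = (1/2)^(39/28) ≈ 0.3808; Cmin,ss = (859/32)·f/(1−f) ≈ 16.509 mg/L.
Regimen B: f = (1/2)^(95/28) ≈ 0.0952; Cmin,ss = (724/32)·f/(1−f) ≈ 2.381 mg/L.
Difference ≈ 16.509 − 2.381 ≈ 14.128 mg/L.

14.1 mg/L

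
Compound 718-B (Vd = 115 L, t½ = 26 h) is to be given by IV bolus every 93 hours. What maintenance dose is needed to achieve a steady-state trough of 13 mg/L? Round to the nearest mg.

16345 mg

τ/t½ = 93/26 ≈ 3.5769, so f = (1/2)^(93/26) ≈ 0.083799.
Cmin,ss = (D/Vd)·f/(1−f), so D = Cmin,ss·Vd·(1−f)/f.
D = 13 × 115 × (1−f)/f ≈ 13 × 115 × 10.93332 ≈ 16345.31 mg.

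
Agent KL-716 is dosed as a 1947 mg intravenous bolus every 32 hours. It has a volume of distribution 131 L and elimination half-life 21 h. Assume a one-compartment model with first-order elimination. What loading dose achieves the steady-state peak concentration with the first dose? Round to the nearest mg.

2985 mg

f = (1/2)^(32/21) ≈ 0.347766; accumulation ratio R = 1/(1−f) ≈ 1.53319.
Loading dose to hit Cmax,ss on first dose: D_load = D_maint·R ≈ 1947 × 1.53319 ≈ 2985.12 mg.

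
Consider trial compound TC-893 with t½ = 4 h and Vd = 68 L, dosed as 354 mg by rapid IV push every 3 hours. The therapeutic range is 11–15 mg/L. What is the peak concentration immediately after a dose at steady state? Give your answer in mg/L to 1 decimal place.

12.8 mg/L

Over one 3-h interval, 3/4 ≈ 0.75 half-lives elapse, leaving f ≈ 0.5946 of each dose.
Accumulation ratio R = 1/(1 − f) ≈ 1/0.4054 ≈ 2.4667.
Each bolus raises the concentration by D/Vd = 354/68 ≈ 5.206 mg/L.
Steady-state peak Cmax,ss = C₀·R ≈ 5.206 × 2.4667 ≈ 12.842 mg/L.
Peak 12.8 mg/L vs MTC 15 mg/L: below toxic threshold.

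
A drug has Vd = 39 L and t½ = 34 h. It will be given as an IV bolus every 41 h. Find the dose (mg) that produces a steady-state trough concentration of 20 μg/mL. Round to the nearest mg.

τ/t½ = 41/34 ≈ 1.2059, so f = (1/2)^(41/34) ≈ 0.433504.
Cmin,ss = (D/Vd)·f/(1−f), so D = Cmin,ss·Vd·(1−f)/f.
D = 20 × 39 × (1−f)/f ≈ 20 × 39 × 1.30678 ≈ 1019.29 mg.

1019 mg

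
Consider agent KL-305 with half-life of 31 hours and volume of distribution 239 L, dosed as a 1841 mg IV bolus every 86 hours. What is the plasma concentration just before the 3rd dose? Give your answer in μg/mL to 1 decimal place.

f = (1/2)^(τ/t½) = (1/2)^(86/31) ≈ 0.1462.
C₀ = D/Vd = 1841/239 ≈ 7.703 μg/mL.
Before the 3rd dose, 2 doses have been given. Superposition: Cmin = C₀·(f + f²).
≈ 7.703 × (0.1462 + 0.0214) ≈ 7.703 × 0.1676 ≈ 1.291 μg/mL.

1.3 μg/mL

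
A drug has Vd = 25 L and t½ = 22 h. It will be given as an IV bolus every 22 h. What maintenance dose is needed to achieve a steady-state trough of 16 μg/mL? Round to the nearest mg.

400 mg

τ/t½ = 22/22 ≈ 1, so f = (1/2)^(22/22) ≈ 0.500000.
Cmin,ss = (D/Vd)·f/(1−f), so D = Cmin,ss·Vd·(1−f)/f.
D = 16 × 25 × (1−f)/f ≈ 16 × 25 × 1.00000 ≈ 400.00 mg.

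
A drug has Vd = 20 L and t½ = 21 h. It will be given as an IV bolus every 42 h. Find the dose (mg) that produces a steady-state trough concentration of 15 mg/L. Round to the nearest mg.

900 mg

τ/t½ = 42/21 ≈ 2, so f = (1/2)^(42/21) ≈ 0.250000.
Cmin,ss = (D/Vd)·f/(1−f), so D = Cmin,ss·Vd·(1−f)/f.
D = 15 × 20 × (1−f)/f ≈ 15 × 20 × 3.00000 ≈ 900.00 mg.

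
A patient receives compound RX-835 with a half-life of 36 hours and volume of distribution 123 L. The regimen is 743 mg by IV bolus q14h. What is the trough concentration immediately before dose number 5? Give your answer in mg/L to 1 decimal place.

f = (1/2)^(τ/t½) = (1/2)^(14/36) ≈ 0.7637.
C₀ = D/Vd = 743/123 ≈ 6.041 mg/L.
Before the 5th dose, 4 doses have been given. Superposition: Cmin = C₀·(f + f² + … + f^4).
≈ 6.041 × (0.7637 + 0.5832 + 0.4454 + 0.3402) ≈ 6.041 × 2.1325 ≈ 12.882 mg/L.

12.9 mg/L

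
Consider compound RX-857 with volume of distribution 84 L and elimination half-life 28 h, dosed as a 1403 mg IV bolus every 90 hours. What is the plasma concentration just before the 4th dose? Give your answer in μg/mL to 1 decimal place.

2.0 μg/mL

f = (1/2)^(τ/t½) = (1/2)^(90/28) ≈ 0.1077.
C₀ = D/Vd = 1403/84 ≈ 16.702 μg/mL.
Before the 4th dose, 3 doses have been given. Superposition: Cmin = C₀·(f + f² + … + f^3).
≈ 16.702 × (0.1077 + 0.0116 + 0.0012) ≈ 16.702 × 0.1205 ≈ 2.013 μg/mL.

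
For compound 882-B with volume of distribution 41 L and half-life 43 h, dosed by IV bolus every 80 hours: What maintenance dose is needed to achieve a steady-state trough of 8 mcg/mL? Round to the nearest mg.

τ/t½ = 80/43 ≈ 1.8605, so f = (1/2)^(80/43) ≈ 0.275387.
Cmin,ss = (D/Vd)·f/(1−f), so D = Cmin,ss·Vd·(1−f)/f.
D = 8 × 41 × (1−f)/f ≈ 8 × 41 × 2.63125 ≈ 863.05 mg.

863 mg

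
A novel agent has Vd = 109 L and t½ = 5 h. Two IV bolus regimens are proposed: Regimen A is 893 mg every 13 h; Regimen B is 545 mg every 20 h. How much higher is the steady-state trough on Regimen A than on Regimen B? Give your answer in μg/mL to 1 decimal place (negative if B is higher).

Regimen A: f = (1/2)^(13/5) ≈ 0.1649; Cmin,ss = (893/109)·f/(1−f) ≈ 1.618 μg/mL.
Regimen B: f = (1/2)^(20/5) ≈ 0.0625; Cmin,ss = (545/109)·f/(1−f) ≈ 0.333 μg/mL.
Difference ≈ 1.618 − 0.333 ≈ 1.285 μg/mL.

1.3 μg/mL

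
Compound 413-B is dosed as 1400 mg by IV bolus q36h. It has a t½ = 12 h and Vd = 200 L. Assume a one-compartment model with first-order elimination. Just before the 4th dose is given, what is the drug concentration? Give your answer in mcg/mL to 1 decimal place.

1.0 mcg/mL

f = (1/2)^(τ/t½) = (1/2)^(36/12) ≈ 0.1250.
C₀ = D/Vd = 1400/200 ≈ 7.000 mcg/mL.
Before the 4th dose, 3 doses have been given. Superposition: Cmin = C₀·(f + f² + … + f^3).
≈ 7.000 × (0.1250 + 0.0156 + 0.0020) ≈ 7.000 × 0.1426 ≈ 0.998 mcg/mL.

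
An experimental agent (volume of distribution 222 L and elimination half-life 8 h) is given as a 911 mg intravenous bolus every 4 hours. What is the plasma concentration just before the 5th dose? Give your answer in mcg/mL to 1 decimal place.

f = (1/2)^(τ/t½) = (1/2)^(4/8) ≈ 0.7071.
C₀ = D/Vd = 911/222 ≈ 4.104 mcg/mL.
Before the 5th dose, 4 doses have been given. Superposition: Cmin = C₀·(f + f² + … + f^4).
≈ 4.104 × (0.7071 + 0.5000 + 0.3535 + 0.2500) ≈ 4.104 × 1.8106 ≈ 7.431 mcg/mL.

7.4 mcg/mL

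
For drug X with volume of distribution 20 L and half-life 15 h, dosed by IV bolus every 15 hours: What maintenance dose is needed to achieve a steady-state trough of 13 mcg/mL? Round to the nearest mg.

260 mg

τ/t½ = 15/15 ≈ 1, so f = (1/2)^(15/15) ≈ 0.500000.
Cmin,ss = (D/Vd)·f/(1−f), so D = Cmin,ss·Vd·(1−f)/f.
D = 13 × 20 × (1−f)/f ≈ 13 × 20 × 1.00000 ≈ 260.00 mg.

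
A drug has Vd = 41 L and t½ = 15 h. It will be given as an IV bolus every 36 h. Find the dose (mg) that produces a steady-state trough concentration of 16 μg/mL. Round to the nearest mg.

2806 mg

τ/t½ = 36/15 ≈ 2.4, so f = (1/2)^(36/15) ≈ 0.189465.
Cmin,ss = (D/Vd)·f/(1−f), so D = Cmin,ss·Vd·(1−f)/f.
D = 16 × 41 × (1−f)/f ≈ 16 × 41 × 4.27802 ≈ 2806.38 mg.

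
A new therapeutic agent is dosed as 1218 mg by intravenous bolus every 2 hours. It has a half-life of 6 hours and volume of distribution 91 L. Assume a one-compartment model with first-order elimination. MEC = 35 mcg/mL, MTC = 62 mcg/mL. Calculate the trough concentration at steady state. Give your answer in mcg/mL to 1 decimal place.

τ/t½ = 2/6 ≈ 0.33333, so fraction remaining f = (1/2)^(2/6) ≈ 0.7937.
Accumulation ratio R = 1/(1 − f) ≈ 1/0.2063 ≈ 4.8473.
Single-dose peak C₀ = D/Vd = 1218/91 ≈ 13.385 mcg/mL.
Cmax,ss = C₀/(1 − f) ≈ 13.385/0.2063 ≈ 64.881 mcg/mL.
One interval later, Cmin,ss = Cmax,ss·e^(−kτ) ≈ 64.881 × 0.7937 ≈ 51.496 mcg/mL.
Trough 51.5 mcg/mL vs MEC 35 mcg/mL: adequate.

51.5 mcg/mL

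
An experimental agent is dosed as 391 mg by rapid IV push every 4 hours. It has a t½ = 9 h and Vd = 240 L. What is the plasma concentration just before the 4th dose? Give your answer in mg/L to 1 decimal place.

2.7 mg/L

f = (1/2)^(τ/t½) = (1/2)^(4/9) ≈ 0.7349.
C₀ = D/Vd = 391/240 ≈ 1.629 mg/L.
Before the 4th dose, 3 doses have been given. Superposition: Cmin = C₀·(f + f² + … + f^3).
≈ 1.629 × (0.7349 + 0.5401 + 0.3969) ≈ 1.629 × 1.6719 ≈ 2.724 mg/L.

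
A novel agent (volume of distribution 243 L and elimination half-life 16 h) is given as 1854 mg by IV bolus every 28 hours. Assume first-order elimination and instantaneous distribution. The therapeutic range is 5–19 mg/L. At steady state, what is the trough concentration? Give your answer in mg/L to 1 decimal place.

τ/t½ = 28/16 ≈ 1.75, so fraction remaining f = (1/2)^(28/16) ≈ 0.2973.
Accumulation ratio R = 1/(1 − f) ≈ 1/0.7027 ≈ 1.4231.
Single-dose peak C₀ = D/Vd = 1854/243 ≈ 7.630 mg/L.
Cmax,ss = C₀/(1 − f) ≈ 7.630/0.7027 ≈ 10.858 mg/L.
One interval later, Cmin,ss = Cmax,ss·e^(−kτ) ≈ 10.858 × 0.2973 ≈ 3.228 mg/L.
Trough 3.2 mg/L vs MEC 5 mg/L: subtherapeutic.

3.2 mg/L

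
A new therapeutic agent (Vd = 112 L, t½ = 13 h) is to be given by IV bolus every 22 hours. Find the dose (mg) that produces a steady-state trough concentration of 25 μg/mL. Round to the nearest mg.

6249 mg

τ/t½ = 22/13 ≈ 1.6923, so f = (1/2)^(22/13) ≈ 0.309432.
Cmin,ss = (D/Vd)·f/(1−f), so D = Cmin,ss·Vd·(1−f)/f.
D = 25 × 112 × (1−f)/f ≈ 25 × 112 × 2.23173 ≈ 6248.84 mg.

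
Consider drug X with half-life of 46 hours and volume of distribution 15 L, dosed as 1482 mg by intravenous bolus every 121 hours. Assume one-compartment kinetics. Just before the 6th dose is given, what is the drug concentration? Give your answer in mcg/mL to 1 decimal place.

f = (1/2)^(τ/t½) = (1/2)^(121/46) ≈ 0.1615.
C₀ = D/Vd = 1482/15 ≈ 98.800 mcg/mL.
Before the 6th dose, 5 doses have been given. Superposition: Cmin = C₀·(f + f² + … + f^5).
≈ 98.800 × (0.1615 + 0.0261 + 0.0042 + 0.0007 + 0.0001) ≈ 98.800 × 0.1926 ≈ 19.029 mcg/mL.

19.0 mcg/mL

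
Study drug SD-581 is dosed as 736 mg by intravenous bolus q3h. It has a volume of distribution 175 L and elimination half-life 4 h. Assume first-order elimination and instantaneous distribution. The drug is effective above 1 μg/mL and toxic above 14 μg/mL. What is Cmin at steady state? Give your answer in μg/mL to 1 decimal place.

6.2 μg/mL

Over one 3-h interval, 3/4 ≈ 0.75 half-lives elapse, leaving f ≈ 0.5946 of each dose.
At steady state, accumulation factor R = 1/(1 − e^(−kτ)) ≈ 2.4667.
Each bolus raises the concentration by D/Vd = 736/175 ≈ 4.206 μg/mL.
Steady-state peak Cmax,ss = C₀·R ≈ 4.206 × 2.4667 ≈ 10.375 μg/mL.
Steady-state trough Cmin,ss = Cmax,ss·f ≈ 10.375 × 0.5946 ≈ 6.169 μg/mL.
Trough 6.2 μg/mL vs MEC 1 μg/mL: adequate.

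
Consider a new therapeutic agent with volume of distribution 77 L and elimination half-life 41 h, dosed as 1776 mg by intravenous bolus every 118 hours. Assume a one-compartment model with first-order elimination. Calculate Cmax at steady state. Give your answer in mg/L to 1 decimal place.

τ/t½ = 118/41 ≈ 2.878, so fraction remaining f = (1/2)^(118/41) ≈ 0.1360.
At steady state, accumulation factor R = 1/(1 − e^(−kτ)) ≈ 1.1574.
Single-dose peak C₀ = D/Vd = 1776/77 ≈ 23.065 mg/L.
Steady-state peak Cmax,ss = C₀·R ≈ 23.065 × 1.1574 ≈ 26.695 mg/L.

26.7 mg/L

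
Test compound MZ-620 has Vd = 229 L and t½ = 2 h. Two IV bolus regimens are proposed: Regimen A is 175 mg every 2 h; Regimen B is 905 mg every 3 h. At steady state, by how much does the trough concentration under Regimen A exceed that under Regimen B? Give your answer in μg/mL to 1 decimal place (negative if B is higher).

-1.4 μg/mL

Regimen A: f = (1/2)^(2/2) ≈ 0.5000; Cmin,ss = (175/229)·f/(1−f) ≈ 0.764 μg/mL.
Regimen B: f = (1/2)^(3/2) ≈ 0.3536; Cmin,ss = (905/229)·f/(1−f) ≈ 2.162 μg/mL.
Difference ≈ 0.764 − 2.162 ≈ -1.398 μg/mL.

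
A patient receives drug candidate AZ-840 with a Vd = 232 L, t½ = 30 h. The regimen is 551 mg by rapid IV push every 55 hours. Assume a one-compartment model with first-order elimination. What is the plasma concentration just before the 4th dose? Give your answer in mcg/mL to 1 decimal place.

0.9 mcg/mL

f = (1/2)^(τ/t½) = (1/2)^(55/30) ≈ 0.2806.
C₀ = D/Vd = 551/232 ≈ 2.375 mcg/mL.
Before the 4th dose, 3 doses have been given. Superposition: Cmin = C₀·(f + f² + … + f^3).
≈ 2.375 × (0.2806 + 0.0787 + 0.0221) ≈ 2.375 × 0.3814 ≈ 0.906 mcg/mL.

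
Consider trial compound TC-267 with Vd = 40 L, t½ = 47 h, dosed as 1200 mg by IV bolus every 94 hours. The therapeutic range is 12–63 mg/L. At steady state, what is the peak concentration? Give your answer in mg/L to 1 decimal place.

40.0 mg/L

τ = 94 h = 2 half-lives, so f = (1/2)^2 = 0.25.
At steady state, R = 1/(1 − 0.25) = 4/3.
Single-dose peak C₀ = D/Vd = 1200/40 = 30 mg/L.
Steady-state peak Cmax,ss = C₀·R = 30 × 4/3 ≈ 40.000 mg/L.
Peak 40.0 mg/L vs MTC 63 mg/L: below toxic threshold.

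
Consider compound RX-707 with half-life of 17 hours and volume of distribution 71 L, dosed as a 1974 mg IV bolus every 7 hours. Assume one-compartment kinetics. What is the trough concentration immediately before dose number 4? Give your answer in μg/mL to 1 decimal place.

48.4 μg/mL

f = (1/2)^(τ/t½) = (1/2)^(7/17) ≈ 0.7517.
C₀ = D/Vd = 1974/71 ≈ 27.803 μg/mL.
Before the 4th dose, 3 doses have been given. Superposition: Cmin = C₀·(f + f² + … + f^3).
≈ 27.803 × (0.7517 + 0.5651 + 0.4248) ≈ 27.803 × 1.7416 ≈ 48.422 μg/mL.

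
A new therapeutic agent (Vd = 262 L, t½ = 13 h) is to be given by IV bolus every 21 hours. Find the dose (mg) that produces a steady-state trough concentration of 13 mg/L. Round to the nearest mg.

7030 mg

τ/t½ = 21/13 ≈ 1.6154, so f = (1/2)^(21/13) ≈ 0.326378.
Cmin,ss = (D/Vd)·f/(1−f), so D = Cmin,ss·Vd·(1−f)/f.
D = 13 × 262 × (1−f)/f ≈ 13 × 262 × 2.06393 ≈ 7029.75 mg.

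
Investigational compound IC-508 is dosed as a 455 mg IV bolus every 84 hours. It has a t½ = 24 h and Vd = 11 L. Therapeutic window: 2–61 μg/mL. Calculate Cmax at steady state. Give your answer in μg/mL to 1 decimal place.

τ/t½ = 84/24 ≈ 3.5, so fraction remaining f = (1/2)^(84/24) ≈ 0.0884.
At steady state, accumulation factor R = 1/(1 − e^(−kτ)) ≈ 1.0970.
Each bolus raises the concentration by D/Vd = 455/11 ≈ 41.364 μg/mL.
Steady-state peak Cmax,ss = C₀·R ≈ 41.364 × 1.0970 ≈ 45.376 μg/mL.
Peak 45.4 μg/mL vs MTC 61 μg/mL: below toxic threshold.

45.4 μg/mL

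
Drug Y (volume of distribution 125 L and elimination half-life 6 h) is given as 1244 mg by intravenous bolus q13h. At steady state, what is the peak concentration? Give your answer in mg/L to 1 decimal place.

τ/t½ = 13/6 ≈ 2.1667, so fraction remaining f = (1/2)^(13/6) ≈ 0.2227.
At steady state, accumulation factor R = 1/(1 − e^(−kτ)) ≈ 1.2865.
Single-dose peak C₀ = D/Vd = 1244/125 ≈ 9.952 mg/L.
Steady-state peak Cmax,ss = C₀·R ≈ 9.952 × 1.2865 ≈ 12.803 mg/L.

12.8 mg/L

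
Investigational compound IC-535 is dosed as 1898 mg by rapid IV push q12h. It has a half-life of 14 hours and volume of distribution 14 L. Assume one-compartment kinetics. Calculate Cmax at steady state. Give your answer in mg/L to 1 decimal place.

302.6 mg/L

τ/t½ = 12/14 ≈ 0.85714, so fraction remaining f = (1/2)^(12/14) ≈ 0.5520.
At steady state, accumulation factor R = 1/(1 − e^(−kτ)) ≈ 2.2321.
Each bolus raises the concentration by D/Vd = 1898/14 ≈ 135.571 mg/L.
Steady-state peak Cmax,ss = C₀·R ≈ 135.571 × 2.2321 ≈ 302.608 mg/L.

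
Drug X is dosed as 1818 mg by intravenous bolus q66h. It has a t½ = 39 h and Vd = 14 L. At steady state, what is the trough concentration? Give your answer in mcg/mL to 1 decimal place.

τ/t½ = 66/39 ≈ 1.6923, so fraction remaining f = (1/2)^(66/39) ≈ 0.3094.
Single-dose peak C₀ = D/Vd = 1818/14 ≈ 129.857 mcg/mL.
Steady-state trough Cmin,ss = C₀·f/(1−f) ≈ 129.857 × 0.3094/0.6906 ≈ 58.178 mcg/mL.

58.2 mcg/mL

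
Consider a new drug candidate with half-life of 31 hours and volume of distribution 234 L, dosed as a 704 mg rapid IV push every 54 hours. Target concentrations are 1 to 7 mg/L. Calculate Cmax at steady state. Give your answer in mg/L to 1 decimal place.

k = ln2/t½ = ln2/31 ≈ 0.022360 h⁻¹; fraction remaining f = e^(−kτ) = e^(−0.022360×54) ≈ 0.2990.
Accumulation ratio R = 1/(1 − f) ≈ 1/0.7010 ≈ 1.4265.
Single-dose peak C₀ = D/Vd = 704/234 ≈ 3.009 mg/L.
Cmax,ss = C₀/(1 − f) ≈ 3.009/0.7010 ≈ 4.292 mg/L.
Peak 4.3 mg/L vs MTC 7 mg/L: below toxic threshold.

4.3 mg/L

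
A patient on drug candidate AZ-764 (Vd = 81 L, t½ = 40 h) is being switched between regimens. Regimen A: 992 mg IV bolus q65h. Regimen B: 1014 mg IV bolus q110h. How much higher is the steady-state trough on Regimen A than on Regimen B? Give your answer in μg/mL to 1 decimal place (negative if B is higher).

Regimen A: f = (1/2)^(65/40) ≈ 0.3242; Cmin,ss = (992/81)·f/(1−f) ≈ 5.875 μg/mL.
Regimen B: f = (1/2)^(110/40) ≈ 0.1487; Cmin,ss = (1014/81)·f/(1−f) ≈ 2.187 μg/mL.
Difference ≈ 5.875 − 2.187 ≈ 3.688 μg/mL.

3.7 μg/mL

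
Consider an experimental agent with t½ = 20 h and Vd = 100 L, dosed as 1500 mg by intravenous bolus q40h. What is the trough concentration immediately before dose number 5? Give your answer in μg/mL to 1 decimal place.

f = (1/2)^(τ/t½) = (1/2)^(40/20) ≈ 0.2500.
C₀ = D/Vd = 1500/100 ≈ 15.000 μg/mL.
Before the 5th dose, 4 doses have been given. Superposition: Cmin = C₀·(f + f² + … + f^4).
≈ 15.000 × (0.2500 + 0.0625 + 0.0156 + 0.0039) ≈ 15.000 × 0.3320 ≈ 4.980 μg/mL.

5.0 μg/mL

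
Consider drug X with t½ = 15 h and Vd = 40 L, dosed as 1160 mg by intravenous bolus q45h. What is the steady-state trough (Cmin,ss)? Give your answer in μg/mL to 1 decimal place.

4.1 μg/mL

τ = 45 h = 3 half-lives, so f = (1/2)^3 = 0.125.
At steady state, R = 1/(1 − 0.125) = 8/7.
Single-dose peak C₀ = D/Vd = 1160/40 = 29 μg/mL.
Steady-state peak Cmax,ss = C₀·R = 29 × 8/7 ≈ 33.143 μg/mL.
Steady-state trough Cmin,ss = Cmax,ss·f ≈ 33.143 × 0.125 ≈ 4.143 μg/mL.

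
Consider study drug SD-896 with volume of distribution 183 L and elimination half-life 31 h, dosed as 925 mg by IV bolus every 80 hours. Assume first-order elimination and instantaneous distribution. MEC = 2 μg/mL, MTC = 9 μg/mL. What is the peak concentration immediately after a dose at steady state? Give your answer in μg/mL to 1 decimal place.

6.1 μg/mL

k = ln2/t½ = ln2/31 ≈ 0.022360 h⁻¹; fraction remaining f = e^(−kτ) = e^(−0.022360×80) ≈ 0.1672.
At steady state, accumulation factor R = 1/(1 − e^(−kτ)) ≈ 1.2008.
Single-dose peak C₀ = D/Vd = 925/183 ≈ 5.055 μg/mL.
Steady-state peak Cmax,ss = C₀·R ≈ 5.055 × 1.2008 ≈ 6.070 μg/mL.
Peak 6.1 μg/mL vs MTC 9 μg/mL: below toxic threshold.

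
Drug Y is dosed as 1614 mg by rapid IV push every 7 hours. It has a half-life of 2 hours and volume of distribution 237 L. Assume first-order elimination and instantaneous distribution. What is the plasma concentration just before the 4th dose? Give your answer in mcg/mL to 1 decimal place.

0.7 mcg/mL

f = (1/2)^(τ/t½) = (1/2)^(7/2) ≈ 0.0884.
C₀ = D/Vd = 1614/237 ≈ 6.810 mcg/mL.
Before the 4th dose, 3 doses have been given. Superposition: Cmin = C₀·(f + f² + … + f^3).
≈ 6.810 × (0.0884 + 0.0078 + 0.0007) ≈ 6.810 × 0.0969 ≈ 0.660 mcg/mL.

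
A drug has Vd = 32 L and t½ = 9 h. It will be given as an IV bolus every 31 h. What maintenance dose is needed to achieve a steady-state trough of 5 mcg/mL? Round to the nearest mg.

τ/t½ = 31/9 ≈ 3.4444, so f = (1/2)^(31/9) ≈ 0.091858.
Cmin,ss = (D/Vd)·f/(1−f), so D = Cmin,ss·Vd·(1−f)/f.
D = 5 × 32 × (1−f)/f ≈ 5 × 32 × 9.88637 ≈ 1581.82 mg.

1582 mg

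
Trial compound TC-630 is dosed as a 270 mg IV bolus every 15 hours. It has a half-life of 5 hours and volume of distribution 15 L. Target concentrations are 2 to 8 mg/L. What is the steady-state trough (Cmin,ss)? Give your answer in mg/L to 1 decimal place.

2.6 mg/L

The dosing interval is 3 half-lives, so f = 2^(−3) = 0.125.
Accumulation ratio R = 1/(1 − f) = 1/0.875 = 8/7.
Single-dose peak C₀ = D/Vd = 270/15 = 18 mg/L.
Steady-state peak Cmax,ss = C₀·R = 18 × 8/7 ≈ 20.571 mg/L.
Steady-state trough Cmin,ss = Cmax,ss·f ≈ 20.571 × 0.125 ≈ 2.571 mg/L.
Trough 2.6 mg/L vs MEC 2 mg/L: adequate.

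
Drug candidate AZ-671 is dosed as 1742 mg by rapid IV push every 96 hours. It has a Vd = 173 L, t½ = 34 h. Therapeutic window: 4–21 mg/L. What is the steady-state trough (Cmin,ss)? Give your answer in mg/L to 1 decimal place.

1.7 mg/L

τ/t½ = 96/34 ≈ 2.8235, so fraction remaining f = (1/2)^(96/34) ≈ 0.1413.
Single-dose peak C₀ = D/Vd = 1742/173 ≈ 10.069 mg/L.
Steady-state trough Cmin,ss = C₀·f/(1−f) ≈ 10.069 × 0.1413/0.8587 ≈ 1.657 mg/L.
Trough 1.7 mg/L vs MEC 4 mg/L: subtherapeutic.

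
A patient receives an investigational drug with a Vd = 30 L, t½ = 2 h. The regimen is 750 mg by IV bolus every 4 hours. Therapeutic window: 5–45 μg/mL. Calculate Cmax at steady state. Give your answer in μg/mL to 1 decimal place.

33.3 μg/mL

τ = 4 h = 2 half-lives, so f = (1/2)^2 = 0.25.
At steady state, R = 1/(1 − 0.25) = 4/3.
Single-dose peak C₀ = D/Vd = 750/30 = 25 μg/mL.
Steady-state peak Cmax,ss = C₀·R = 25 × 4/3 ≈ 33.333 μg/mL.
Peak 33.3 μg/mL vs MTC 45 μg/mL: below toxic threshold.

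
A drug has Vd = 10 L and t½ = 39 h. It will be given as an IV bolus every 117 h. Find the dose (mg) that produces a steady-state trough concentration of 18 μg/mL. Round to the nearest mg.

1260 mg

τ/t½ = 117/39 ≈ 3, so f = (1/2)^(117/39) ≈ 0.125000.
Cmin,ss = (D/Vd)·f/(1−f), so D = Cmin,ss·Vd·(1−f)/f.
D = 18 × 10 × (1−f)/f ≈ 18 × 10 × 7.00000 ≈ 1260.00 mg.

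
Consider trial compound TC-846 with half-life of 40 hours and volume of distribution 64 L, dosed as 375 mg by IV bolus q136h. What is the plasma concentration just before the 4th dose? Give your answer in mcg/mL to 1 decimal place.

f = (1/2)^(τ/t½) = (1/2)^(136/40) ≈ 0.0947.
C₀ = D/Vd = 375/64 ≈ 5.859 mcg/mL.
Before the 4th dose, 3 doses have been given. Superposition: Cmin = C₀·(f + f² + … + f^3).
≈ 5.859 × (0.0947 + 0.0090 + 0.0008) ≈ 5.859 × 0.1045 ≈ 0.612 mcg/mL.

0.6 mcg/mL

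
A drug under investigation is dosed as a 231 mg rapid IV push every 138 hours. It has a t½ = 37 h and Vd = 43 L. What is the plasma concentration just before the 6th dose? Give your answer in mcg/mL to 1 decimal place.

f = (1/2)^(τ/t½) = (1/2)^(138/37) ≈ 0.0754.
C₀ = D/Vd = 231/43 ≈ 5.372 mcg/mL.
Before the 6th dose, 5 doses have been given. Superposition: Cmin = C₀·(f + f² + … + f^5).
≈ 5.372 × (0.0754 + 0.0057 + 0.0004 + 0.0000 + 0.0000) ≈ 5.372 × 0.0815 ≈ 0.438 mcg/mL.

0.4 mcg/mL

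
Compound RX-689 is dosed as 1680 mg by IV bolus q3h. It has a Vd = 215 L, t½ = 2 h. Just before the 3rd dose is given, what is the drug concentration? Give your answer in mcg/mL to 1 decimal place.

f = (1/2)^(τ/t½) = (1/2)^(3/2) ≈ 0.3536.
C₀ = D/Vd = 1680/215 ≈ 7.814 mcg/mL.
Before the 3rd dose, 2 doses have been given. Superposition: Cmin = C₀·(f + f²).
≈ 7.814 × (0.3536 + 0.1250) ≈ 7.814 × 0.4786 ≈ 3.740 mcg/mL.

3.7 mcg/mL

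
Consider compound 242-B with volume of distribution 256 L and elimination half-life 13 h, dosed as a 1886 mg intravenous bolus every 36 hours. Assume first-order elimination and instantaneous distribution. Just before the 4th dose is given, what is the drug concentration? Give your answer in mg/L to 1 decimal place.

f = (1/2)^(τ/t½) = (1/2)^(36/13) ≈ 0.1467.
C₀ = D/Vd = 1886/256 ≈ 7.367 mg/L.
Before the 4th dose, 3 doses have been given. Superposition: Cmin = C₀·(f + f² + … + f^3).
≈ 7.367 × (0.1467 + 0.0215 + 0.0032) ≈ 7.367 × 0.1714 ≈ 1.263 mg/L.

1.3 mg/L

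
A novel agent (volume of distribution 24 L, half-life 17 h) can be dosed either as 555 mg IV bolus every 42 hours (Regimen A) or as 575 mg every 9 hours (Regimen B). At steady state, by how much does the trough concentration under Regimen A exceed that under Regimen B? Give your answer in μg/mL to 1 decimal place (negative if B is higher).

-48.9 μg/mL

Regimen A: f = (1/2)^(42/17) ≈ 0.1804; Cmin,ss = (555/24)·f/(1−f) ≈ 5.090 μg/mL.
Regimen B: f = (1/2)^(9/17) ≈ 0.6928; Cmin,ss = (575/24)·f/(1−f) ≈ 54.031 μg/mL.
Difference ≈ 5.090 − 54.031 ≈ -48.941 μg/mL.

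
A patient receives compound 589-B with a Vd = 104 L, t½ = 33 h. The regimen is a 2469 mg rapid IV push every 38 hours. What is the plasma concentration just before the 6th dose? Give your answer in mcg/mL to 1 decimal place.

f = (1/2)^(τ/t½) = (1/2)^(38/33) ≈ 0.4502.
C₀ = D/Vd = 2469/104 ≈ 23.740 mcg/mL.
Before the 6th dose, 5 doses have been given. Superposition: Cmin = C₀·(f + f² + … + f^5).
≈ 23.740 × (0.4502 + 0.2027 + 0.0912 + 0.0411 + 0.0185) ≈ 23.740 × 0.8037 ≈ 19.080 mcg/mL.

19.1 mcg/mL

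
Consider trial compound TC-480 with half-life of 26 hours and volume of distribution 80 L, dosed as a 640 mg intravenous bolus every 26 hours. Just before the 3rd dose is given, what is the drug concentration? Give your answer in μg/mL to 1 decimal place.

f = (1/2)^(τ/t½) = (1/2)^(26/26) ≈ 0.5000.
C₀ = D/Vd = 640/80 ≈ 8.000 μg/mL.
Before the 3rd dose, 2 doses have been given. Superposition: Cmin = C₀·(f + f²).
≈ 8.000 × (0.5000 + 0.2500) ≈ 8.000 × 0.7500 ≈ 6.000 μg/mL.

6.0 μg/mL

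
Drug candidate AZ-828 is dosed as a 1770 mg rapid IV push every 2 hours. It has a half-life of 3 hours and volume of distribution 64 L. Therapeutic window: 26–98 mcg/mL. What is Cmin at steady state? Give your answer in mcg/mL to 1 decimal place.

τ/t½ = 2/3 ≈ 0.66667, so fraction remaining f = (1/2)^(2/3) ≈ 0.6300.
At steady state, accumulation factor R = 1/(1 − e^(−kτ)) ≈ 2.7027.
Single-dose peak C₀ = D/Vd = 1770/64 ≈ 27.656 mcg/mL.
Cmax,ss = C₀/(1 − f) ≈ 27.656/0.3700 ≈ 74.746 mcg/mL.
Steady-state trough Cmin,ss = Cmax,ss·f ≈ 74.746 × 0.6300 ≈ 47.090 mcg/mL.
Trough 47.1 mcg/mL vs MEC 26 mcg/mL: adequate.

47.1 mcg/mL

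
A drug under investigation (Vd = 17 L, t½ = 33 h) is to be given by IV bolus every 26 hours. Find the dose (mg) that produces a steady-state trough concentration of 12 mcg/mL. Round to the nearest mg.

148 mg

τ/t½ = 26/33 ≈ 0.78788, so f = (1/2)^(26/33) ≈ 0.579195.
Cmin,ss = (D/Vd)·f/(1−f), so D = Cmin,ss·Vd·(1−f)/f.
D = 12 × 17 × (1−f)/f ≈ 12 × 17 × 0.72653 ≈ 148.21 mg.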